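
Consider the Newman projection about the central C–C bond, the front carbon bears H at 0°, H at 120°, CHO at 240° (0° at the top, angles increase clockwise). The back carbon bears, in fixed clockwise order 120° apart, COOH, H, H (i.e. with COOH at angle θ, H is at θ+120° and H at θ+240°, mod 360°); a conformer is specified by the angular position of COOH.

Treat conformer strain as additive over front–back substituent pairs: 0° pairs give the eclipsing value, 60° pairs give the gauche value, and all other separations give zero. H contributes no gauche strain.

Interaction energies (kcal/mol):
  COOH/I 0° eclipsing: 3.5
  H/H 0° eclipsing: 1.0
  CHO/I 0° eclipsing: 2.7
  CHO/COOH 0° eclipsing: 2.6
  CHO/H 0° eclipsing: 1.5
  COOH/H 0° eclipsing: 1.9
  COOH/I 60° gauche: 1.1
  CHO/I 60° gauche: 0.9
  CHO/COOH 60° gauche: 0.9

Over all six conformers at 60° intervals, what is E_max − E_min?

COOH at 0° (eclipsed): H(0°)/COOH(0°) eclipsed 1.9; H(120°)/H(120°) eclipsed 1.0; CHO(240°)/H(240°) eclipsed 1.5 → 4.4 kcal/mol.
COOH at 60° (staggered): no non-H gauche contacts → 0.0 kcal/mol.
COOH at 120° (eclipsed): H(0°)/H(0°) eclipsed 1.0; H(120°)/COOH(120°) eclipsed 1.9; CHO(240°)/H(240°) eclipsed 1.5 → 4.4 kcal/mol.
COOH at 180° (staggered): CHO(240°)/COOH(180°) gauche 0.9 → 0.9 kcal/mol.
COOH at 240° (eclipsed): H(0°)/H(0°) eclipsed 1.0; H(120°)/H(120°) eclipsed 1.0; CHO(240°)/COOH(240°) eclipsed 2.6 → 4.6 kcal/mol.
COOH at 300° (staggered): CHO(240°)/COOH(300°) gauche 0.9 → 0.9 kcal/mol.
Max at 240° (4.6 kcal/mol), min at 60° (0.0 kcal/mol); barrier = 4.6 kcal/mol.

4.6 kcal/mol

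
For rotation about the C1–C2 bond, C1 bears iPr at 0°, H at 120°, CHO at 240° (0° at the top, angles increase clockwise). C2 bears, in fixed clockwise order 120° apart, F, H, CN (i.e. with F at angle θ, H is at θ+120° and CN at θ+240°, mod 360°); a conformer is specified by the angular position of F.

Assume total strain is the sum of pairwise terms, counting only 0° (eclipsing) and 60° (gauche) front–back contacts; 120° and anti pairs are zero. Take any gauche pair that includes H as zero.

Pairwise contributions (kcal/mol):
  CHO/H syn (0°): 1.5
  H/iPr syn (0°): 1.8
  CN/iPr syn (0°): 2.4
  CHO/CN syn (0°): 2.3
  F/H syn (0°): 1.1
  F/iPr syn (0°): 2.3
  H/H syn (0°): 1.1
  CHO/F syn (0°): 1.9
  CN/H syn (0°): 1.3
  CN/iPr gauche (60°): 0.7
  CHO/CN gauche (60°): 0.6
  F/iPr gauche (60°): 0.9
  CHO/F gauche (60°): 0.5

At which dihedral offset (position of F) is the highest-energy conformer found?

F at 0° (eclipsed): iPr(0°)/F(0°) eclipsed 2.3; H(120°)/H(120°) eclipsed 1.1; CHO(240°)/CN(240°) eclipsed 2.3 → 5.7 kcal/mol.
F at 60° (staggered): iPr(0°)/F(60°) gauche 0.9; iPr(0°)/CN(300°) gauche 0.7; CHO(240°)/CN(300°) gauche 0.6 → 2.2 kcal/mol.
F at 120° (eclipsed): iPr(0°)/CN(0°) eclipsed 2.4; H(120°)/F(120°) eclipsed 1.1; CHO(240°)/H(240°) eclipsed 1.5 → 5.0 kcal/mol.
F at 180° (staggered): iPr(0°)/CN(60°) gauche 0.7; CHO(240°)/F(180°) gauche 0.5 → 1.2 kcal/mol.
F at 240° (eclipsed): iPr(0°)/H(0°) eclipsed 1.8; H(120°)/CN(120°) eclipsed 1.3; CHO(240°)/F(240°) eclipsed 1.9 → 5.0 kcal/mol.
F at 300° (staggered): iPr(0°)/F(300°) gauche 0.9; CHO(240°)/F(300°) gauche 0.5; CHO(240°)/CN(180°) gauche 0.6 → 2.0 kcal/mol.
The maximum (5.7 kcal/mol) occurs with F at 0°.

0°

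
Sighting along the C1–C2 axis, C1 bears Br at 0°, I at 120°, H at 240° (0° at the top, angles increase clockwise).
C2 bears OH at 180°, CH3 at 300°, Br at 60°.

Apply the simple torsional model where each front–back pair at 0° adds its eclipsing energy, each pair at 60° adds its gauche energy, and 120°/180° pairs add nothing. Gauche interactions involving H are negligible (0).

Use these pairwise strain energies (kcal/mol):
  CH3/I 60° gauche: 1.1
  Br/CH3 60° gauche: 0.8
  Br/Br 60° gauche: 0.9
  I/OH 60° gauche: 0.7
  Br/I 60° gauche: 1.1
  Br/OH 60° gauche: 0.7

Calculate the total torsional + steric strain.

This conformer is staggered. Br at 0° is gauche with CH3 at 300° (0.8); Br at 0° is gauche with Br at 60° (0.9); I at 120° is gauche with OH at 180° (0.7); I at 120° is gauche with Br at 60° (1.1). Total 3.5 kcal/mol.

3.5 kcal/mol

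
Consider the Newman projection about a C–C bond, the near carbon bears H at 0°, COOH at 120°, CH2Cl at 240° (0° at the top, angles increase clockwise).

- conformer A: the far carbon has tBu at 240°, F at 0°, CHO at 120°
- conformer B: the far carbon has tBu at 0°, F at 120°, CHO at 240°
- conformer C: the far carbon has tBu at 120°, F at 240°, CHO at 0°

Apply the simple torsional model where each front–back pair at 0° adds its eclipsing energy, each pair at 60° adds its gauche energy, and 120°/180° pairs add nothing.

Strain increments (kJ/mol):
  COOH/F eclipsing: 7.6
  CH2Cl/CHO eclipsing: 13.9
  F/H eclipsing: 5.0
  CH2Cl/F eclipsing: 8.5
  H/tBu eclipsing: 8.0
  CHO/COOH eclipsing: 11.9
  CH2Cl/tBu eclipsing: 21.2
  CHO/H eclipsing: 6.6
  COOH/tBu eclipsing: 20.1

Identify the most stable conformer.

B

A (eclipsed): H(0°)/F(0°) eclipsed 5.0; COOH(120°)/CHO(120°) eclipsed 11.9; CH2Cl(240°)/tBu(240°) eclipsed 21.2 → 38.1 kJ/mol.
B (eclipsed): H(0°)/tBu(0°) eclipsed 8.0; COOH(120°)/F(120°) eclipsed 7.6; CH2Cl(240°)/CHO(240°) eclipsed 13.9 → 29.5 kJ/mol.
C (eclipsed): H(0°)/CHO(0°) eclipsed 6.6; COOH(120°)/tBu(120°) eclipsed 20.1; CH2Cl(240°)/F(240°) eclipsed 8.5 → 35.2 kJ/mol.
B has the lowest total (29.5 kJ/mol).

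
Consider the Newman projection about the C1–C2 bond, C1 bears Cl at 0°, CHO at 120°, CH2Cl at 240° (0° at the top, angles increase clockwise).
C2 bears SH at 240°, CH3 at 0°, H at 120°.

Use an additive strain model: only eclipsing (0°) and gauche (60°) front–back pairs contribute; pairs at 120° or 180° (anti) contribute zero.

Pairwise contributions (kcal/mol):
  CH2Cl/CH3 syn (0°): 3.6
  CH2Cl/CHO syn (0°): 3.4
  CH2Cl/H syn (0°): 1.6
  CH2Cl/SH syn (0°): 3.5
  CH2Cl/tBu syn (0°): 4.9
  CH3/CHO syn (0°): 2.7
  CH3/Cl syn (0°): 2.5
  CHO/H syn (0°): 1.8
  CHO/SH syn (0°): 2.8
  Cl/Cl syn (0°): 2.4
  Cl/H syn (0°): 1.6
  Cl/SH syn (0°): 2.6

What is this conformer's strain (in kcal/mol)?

This conformer is eclipsed. Cl at 0° is eclipsed with CH3 at 0° (2.5); CHO at 120° is eclipsed with H at 120° (1.8); CH2Cl at 240° is eclipsed with SH at 240° (3.5). Total 7.8 kcal/mol.

7.8 kcal/mol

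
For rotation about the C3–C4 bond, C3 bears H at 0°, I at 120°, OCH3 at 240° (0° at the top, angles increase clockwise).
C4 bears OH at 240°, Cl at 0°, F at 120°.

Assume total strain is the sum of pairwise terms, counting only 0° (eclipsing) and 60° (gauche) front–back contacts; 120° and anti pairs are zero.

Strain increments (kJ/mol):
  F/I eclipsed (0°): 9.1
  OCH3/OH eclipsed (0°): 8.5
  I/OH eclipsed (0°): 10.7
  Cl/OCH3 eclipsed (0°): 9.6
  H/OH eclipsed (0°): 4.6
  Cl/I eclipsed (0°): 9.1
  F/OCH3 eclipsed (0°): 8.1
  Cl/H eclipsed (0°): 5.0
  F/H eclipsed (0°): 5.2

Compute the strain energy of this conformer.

This conformer (eclipsed): H(0°)/Cl(0°) eclipsed 5.0; I(120°)/F(120°) eclipsed 9.1; OCH3(240°)/OH(240°) eclipsed 8.5 → 22.6 kJ/mol.

22.6 kJ/mol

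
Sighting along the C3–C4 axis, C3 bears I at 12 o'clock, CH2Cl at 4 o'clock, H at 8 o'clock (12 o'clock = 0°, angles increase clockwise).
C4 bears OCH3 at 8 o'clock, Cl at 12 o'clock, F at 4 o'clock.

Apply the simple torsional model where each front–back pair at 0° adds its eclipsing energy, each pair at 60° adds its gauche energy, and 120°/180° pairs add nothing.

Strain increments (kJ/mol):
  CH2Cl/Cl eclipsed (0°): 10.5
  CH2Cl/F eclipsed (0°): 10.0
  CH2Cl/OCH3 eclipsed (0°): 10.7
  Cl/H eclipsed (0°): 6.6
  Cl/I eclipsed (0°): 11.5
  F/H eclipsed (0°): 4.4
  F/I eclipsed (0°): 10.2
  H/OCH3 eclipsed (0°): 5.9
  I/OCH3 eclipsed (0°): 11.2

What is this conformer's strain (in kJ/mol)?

27.4 kJ/mol

This conformer (eclipsed): I(0°)/Cl(0°) eclipsed 11.5; CH2Cl(120°)/F(120°) eclipsed 10.0; H(240°)/OCH3(240°) eclipsed 5.9 → 27.4 kJ/mol.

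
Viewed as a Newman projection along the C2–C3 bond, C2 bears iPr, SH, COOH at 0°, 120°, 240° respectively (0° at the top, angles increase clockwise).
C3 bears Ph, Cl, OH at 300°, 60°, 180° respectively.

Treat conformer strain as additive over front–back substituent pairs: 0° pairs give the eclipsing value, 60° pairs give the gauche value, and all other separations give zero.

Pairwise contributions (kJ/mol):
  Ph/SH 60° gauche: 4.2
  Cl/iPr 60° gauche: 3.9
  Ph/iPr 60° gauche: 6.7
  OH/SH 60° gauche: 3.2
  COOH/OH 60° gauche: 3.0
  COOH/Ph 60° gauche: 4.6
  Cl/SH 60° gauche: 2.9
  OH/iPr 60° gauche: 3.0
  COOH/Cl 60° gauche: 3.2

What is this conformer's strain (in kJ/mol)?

24.3 kJ/mol

This conformer (staggered): iPr(0°)/Ph(300°) gauche 6.7; iPr(0°)/Cl(60°) gauche 3.9; SH(120°)/Cl(60°) gauche 2.9; SH(120°)/OH(180°) gauche 3.2; COOH(240°)/Ph(300°) gauche 4.6; COOH(240°)/OH(180°) gauche 3.0 → 24.3 kJ/mol.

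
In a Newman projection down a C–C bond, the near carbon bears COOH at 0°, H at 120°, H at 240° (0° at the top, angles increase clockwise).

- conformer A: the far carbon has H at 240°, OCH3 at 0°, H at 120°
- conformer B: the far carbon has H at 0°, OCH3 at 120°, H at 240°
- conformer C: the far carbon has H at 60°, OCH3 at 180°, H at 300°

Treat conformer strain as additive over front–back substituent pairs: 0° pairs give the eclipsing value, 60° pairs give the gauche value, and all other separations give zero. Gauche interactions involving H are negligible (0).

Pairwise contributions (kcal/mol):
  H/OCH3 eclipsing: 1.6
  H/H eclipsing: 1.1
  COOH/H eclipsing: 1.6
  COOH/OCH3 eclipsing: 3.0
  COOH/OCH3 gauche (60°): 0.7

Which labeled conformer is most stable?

A (eclipsed): COOH–OCH3 eclipsed, H–H eclipsed, H–H eclipsed; 3.0 + 1.1 + 1.1 = 5.2 kcal/mol.
B (eclipsed): COOH–H eclipsed, H–OCH3 eclipsed, H–H eclipsed; 1.6 + 1.6 + 1.1 = 4.3 kcal/mol.
C (staggered): no non-H gauche contacts → 0.0 kcal/mol.
C has the lowest total (0.0 kcal/mol).

C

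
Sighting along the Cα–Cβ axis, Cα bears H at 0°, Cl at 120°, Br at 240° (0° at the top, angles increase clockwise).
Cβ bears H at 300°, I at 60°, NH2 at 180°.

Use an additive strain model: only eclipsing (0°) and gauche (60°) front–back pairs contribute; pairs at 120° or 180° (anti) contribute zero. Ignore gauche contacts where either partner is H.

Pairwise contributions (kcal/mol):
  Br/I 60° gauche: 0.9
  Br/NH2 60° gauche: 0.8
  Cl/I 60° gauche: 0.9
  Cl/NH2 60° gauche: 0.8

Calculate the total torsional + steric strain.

2.5 kcal/mol

This conformer (staggered): Cl–I gauche, Cl–NH2 gauche, Br–NH2 gauche; 0.9 + 0.8 + 0.8 = 2.5 kcal/mol.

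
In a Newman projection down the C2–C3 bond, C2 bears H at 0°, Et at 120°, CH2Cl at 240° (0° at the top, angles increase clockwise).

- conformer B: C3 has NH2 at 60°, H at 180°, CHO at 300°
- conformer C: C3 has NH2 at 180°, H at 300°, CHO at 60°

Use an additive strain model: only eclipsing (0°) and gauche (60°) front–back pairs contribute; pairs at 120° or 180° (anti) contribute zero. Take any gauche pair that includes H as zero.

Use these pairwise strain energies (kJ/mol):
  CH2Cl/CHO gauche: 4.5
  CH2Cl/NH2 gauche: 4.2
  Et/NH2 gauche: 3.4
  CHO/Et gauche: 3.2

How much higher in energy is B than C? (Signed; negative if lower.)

-2.9 kJ/mol

B (staggered): Et(120°)/NH2(60°) gauche 3.4; CH2Cl(240°)/CHO(300°) gauche 4.5 → 7.9 kJ/mol.
C (staggered): Et(120°)/NH2(180°) gauche 3.4; Et(120°)/CHO(60°) gauche 3.2; CH2Cl(240°)/NH2(180°) gauche 4.2 → 10.8 kJ/mol.
E(B) − E(C) = 7.9 − 10.8 = -2.9 kJ/mol.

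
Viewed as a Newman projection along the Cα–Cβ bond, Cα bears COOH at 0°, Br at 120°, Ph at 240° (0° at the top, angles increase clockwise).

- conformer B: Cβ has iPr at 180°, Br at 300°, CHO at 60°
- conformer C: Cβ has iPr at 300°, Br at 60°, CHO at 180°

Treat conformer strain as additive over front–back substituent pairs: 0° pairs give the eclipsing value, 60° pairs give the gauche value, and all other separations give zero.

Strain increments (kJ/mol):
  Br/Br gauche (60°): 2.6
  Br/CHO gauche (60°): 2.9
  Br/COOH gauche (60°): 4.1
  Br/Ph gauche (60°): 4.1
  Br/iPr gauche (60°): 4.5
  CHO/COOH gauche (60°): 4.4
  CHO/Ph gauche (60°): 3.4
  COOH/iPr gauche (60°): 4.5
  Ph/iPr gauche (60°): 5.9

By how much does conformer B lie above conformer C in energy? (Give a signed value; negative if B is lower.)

B (staggered): COOH–Br gauche, COOH–CHO gauche, Br–iPr gauche, Br–CHO gauche, Ph–iPr gauche, Ph–Br gauche; 4.1 + 4.4 + 4.5 + 2.9 + 5.9 + 4.1 = 25.9 kJ/mol.
C (staggered): COOH–iPr gauche, COOH–Br gauche, Br–Br gauche, Br–CHO gauche, Ph–iPr gauche, Ph–CHO gauche; 4.5 + 4.1 + 2.6 + 2.9 + 5.9 + 3.4 = 23.4 kJ/mol.
E(B) − E(C) = 25.9 − 23.4 = +2.5 kJ/mol.

+2.5 kJ/mol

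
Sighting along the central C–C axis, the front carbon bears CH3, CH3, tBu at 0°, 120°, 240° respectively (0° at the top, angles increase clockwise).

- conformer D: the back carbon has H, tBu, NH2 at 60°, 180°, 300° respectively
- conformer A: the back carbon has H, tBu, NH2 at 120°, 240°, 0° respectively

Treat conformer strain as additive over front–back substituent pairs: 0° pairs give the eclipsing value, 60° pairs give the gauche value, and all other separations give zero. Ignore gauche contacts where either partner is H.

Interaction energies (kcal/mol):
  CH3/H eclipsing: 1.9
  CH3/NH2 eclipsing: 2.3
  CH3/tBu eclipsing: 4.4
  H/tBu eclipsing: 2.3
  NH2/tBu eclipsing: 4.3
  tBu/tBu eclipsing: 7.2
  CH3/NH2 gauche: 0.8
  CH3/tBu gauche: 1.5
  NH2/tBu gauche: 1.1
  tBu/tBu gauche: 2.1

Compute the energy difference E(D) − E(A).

D (staggered): CH3(0°)/NH2(300°) gauche 0.8; CH3(120°)/tBu(180°) gauche 1.5; tBu(240°)/tBu(180°) gauche 2.1; tBu(240°)/NH2(300°) gauche 1.1 → 5.5 kcal/mol.
A (eclipsed): CH3(0°)/NH2(0°) eclipsed 2.3; CH3(120°)/H(120°) eclipsed 1.9; tBu(240°)/tBu(240°) eclipsed 7.2 → 11.4 kcal/mol.
E(D) − E(A) = 5.5 − 11.4 = -5.9 kcal/mol.

-5.9 kcal/mol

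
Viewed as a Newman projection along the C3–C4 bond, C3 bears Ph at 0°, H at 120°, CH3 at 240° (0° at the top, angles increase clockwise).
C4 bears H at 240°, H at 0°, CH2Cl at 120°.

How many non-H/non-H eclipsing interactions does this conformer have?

Every eclipsing pair involves H, so the count is 0.

0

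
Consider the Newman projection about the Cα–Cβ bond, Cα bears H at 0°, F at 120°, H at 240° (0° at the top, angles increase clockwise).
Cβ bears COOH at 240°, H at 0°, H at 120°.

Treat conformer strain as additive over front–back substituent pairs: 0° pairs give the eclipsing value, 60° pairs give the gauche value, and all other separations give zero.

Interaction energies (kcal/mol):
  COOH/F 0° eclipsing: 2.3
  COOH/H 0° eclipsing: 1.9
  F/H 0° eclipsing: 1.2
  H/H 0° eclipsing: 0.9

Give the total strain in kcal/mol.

This conformer (eclipsed): H(0°)/H(0°) eclipsed 0.9; F(120°)/H(120°) eclipsed 1.2; H(240°)/COOH(240°) eclipsed 1.9 → 4.0 kcal/mol.

4.0 kcal/mol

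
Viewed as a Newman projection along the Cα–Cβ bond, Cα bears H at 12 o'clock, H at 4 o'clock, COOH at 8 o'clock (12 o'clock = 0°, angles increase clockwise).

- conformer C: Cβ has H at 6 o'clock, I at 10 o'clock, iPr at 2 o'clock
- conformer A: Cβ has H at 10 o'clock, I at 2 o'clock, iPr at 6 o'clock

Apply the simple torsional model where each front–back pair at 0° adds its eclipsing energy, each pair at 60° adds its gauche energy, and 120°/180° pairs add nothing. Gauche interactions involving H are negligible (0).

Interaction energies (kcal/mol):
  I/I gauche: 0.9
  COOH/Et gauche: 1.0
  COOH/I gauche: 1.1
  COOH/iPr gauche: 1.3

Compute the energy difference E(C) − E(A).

-0.2 kcal/mol

C (staggered): COOH(240°)/I(300°) gauche 1.1 → 1.1 kcal/mol.
A (staggered): COOH(240°)/iPr(180°) gauche 1.3 → 1.3 kcal/mol.
E(C) − E(A) = 1.1 − 1.3 = -0.2 kcal/mol.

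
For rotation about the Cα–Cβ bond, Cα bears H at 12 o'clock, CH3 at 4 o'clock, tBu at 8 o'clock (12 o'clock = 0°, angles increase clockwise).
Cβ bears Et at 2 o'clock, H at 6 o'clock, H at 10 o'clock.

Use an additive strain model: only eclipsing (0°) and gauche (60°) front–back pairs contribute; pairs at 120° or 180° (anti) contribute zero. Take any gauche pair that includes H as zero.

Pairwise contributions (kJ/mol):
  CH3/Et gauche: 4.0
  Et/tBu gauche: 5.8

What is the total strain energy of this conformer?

This conformer (staggered): CH3–Et gauche; 4.0 = 4.0 kJ/mol.

4.0 kJ/mol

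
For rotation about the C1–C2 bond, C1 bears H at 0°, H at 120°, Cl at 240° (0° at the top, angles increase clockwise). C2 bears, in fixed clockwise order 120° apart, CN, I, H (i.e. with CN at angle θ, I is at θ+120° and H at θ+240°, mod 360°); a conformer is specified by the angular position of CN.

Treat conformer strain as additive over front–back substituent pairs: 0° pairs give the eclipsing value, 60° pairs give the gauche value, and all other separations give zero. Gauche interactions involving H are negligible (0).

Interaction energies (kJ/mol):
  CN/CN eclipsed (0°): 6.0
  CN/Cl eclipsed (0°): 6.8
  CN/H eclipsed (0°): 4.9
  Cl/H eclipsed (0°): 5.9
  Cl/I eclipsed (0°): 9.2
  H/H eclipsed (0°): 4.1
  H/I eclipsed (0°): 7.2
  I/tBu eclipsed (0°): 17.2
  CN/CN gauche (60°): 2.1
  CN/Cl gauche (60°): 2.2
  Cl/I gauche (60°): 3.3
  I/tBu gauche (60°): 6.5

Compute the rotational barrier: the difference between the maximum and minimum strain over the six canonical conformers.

16.0 kJ/mol

CN at 0° (eclipsed): H(0°)/CN(0°) eclipsed 4.9; H(120°)/I(120°) eclipsed 7.2; Cl(240°)/H(240°) eclipsed 5.9 → 18.0 kJ/mol.
CN at 60° (staggered): Cl(240°)/I(180°) gauche 3.3 → 3.3 kJ/mol.
CN at 120° (eclipsed): H(0°)/H(0°) eclipsed 4.1; H(120°)/CN(120°) eclipsed 4.9; Cl(240°)/I(240°) eclipsed 9.2 → 18.2 kJ/mol.
CN at 180° (staggered): Cl(240°)/CN(180°) gauche 2.2; Cl(240°)/I(300°) gauche 3.3 → 5.5 kJ/mol.
CN at 240° (eclipsed): H(0°)/I(0°) eclipsed 7.2; H(120°)/H(120°) eclipsed 4.1; Cl(240°)/CN(240°) eclipsed 6.8 → 18.1 kJ/mol.
CN at 300° (staggered): Cl(240°)/CN(300°) gauche 2.2 → 2.2 kJ/mol.
Max at 120° (18.2 kJ/mol), min at 300° (2.2 kJ/mol); barrier = 16.0 kJ/mol.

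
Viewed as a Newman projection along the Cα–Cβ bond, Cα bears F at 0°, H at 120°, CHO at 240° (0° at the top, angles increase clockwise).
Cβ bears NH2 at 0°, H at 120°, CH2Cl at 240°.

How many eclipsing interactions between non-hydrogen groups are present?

Non-H eclipsing pairs: F(0°)/NH2(0°); CHO(240°)/CH2Cl(240°) — 2 interactions.

2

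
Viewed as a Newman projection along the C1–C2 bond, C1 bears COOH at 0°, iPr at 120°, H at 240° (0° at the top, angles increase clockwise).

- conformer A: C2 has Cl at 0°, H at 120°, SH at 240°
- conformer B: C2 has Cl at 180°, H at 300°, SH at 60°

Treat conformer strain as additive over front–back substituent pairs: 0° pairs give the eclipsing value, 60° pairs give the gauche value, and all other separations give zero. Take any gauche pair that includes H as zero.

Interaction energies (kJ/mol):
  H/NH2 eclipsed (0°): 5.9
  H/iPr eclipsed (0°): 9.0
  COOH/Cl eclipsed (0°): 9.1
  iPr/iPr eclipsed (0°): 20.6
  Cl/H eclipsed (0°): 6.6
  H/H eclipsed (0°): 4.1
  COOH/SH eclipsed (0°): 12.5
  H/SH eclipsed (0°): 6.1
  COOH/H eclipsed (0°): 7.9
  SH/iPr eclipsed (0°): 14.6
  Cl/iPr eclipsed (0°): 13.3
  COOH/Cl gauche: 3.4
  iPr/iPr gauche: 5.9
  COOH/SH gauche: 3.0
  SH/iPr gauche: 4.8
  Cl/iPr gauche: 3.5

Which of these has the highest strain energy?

A (eclipsed): COOH–Cl eclipsed, iPr–H eclipsed, H–SH eclipsed; 9.1 + 9.0 + 6.1 = 24.2 kJ/mol.
B (staggered): COOH–SH gauche, iPr–Cl gauche, iPr–SH gauche; 3.0 + 3.5 + 4.8 = 11.3 kJ/mol.
A has the highest total (24.2 kJ/mol).

A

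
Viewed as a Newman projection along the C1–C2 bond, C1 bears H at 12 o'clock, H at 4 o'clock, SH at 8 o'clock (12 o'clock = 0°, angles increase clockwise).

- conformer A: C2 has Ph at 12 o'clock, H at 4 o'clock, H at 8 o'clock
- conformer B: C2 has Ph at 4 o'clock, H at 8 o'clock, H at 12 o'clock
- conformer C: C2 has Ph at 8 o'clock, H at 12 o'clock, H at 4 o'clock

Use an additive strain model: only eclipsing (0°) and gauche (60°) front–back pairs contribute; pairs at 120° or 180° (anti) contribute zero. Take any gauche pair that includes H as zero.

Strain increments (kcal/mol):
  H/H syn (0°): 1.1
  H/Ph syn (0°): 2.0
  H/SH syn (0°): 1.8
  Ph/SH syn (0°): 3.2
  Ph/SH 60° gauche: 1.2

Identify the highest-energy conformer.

A (eclipsed): H–Ph eclipsed, H–H eclipsed, SH–H eclipsed; 2.0 + 1.1 + 1.8 = 4.9 kcal/mol.
B (eclipsed): H–H eclipsed, H–Ph eclipsed, SH–H eclipsed; 1.1 + 2.0 + 1.8 = 4.9 kcal/mol.
C (eclipsed): H–H eclipsed, H–H eclipsed, SH–Ph eclipsed; 1.1 + 1.1 + 3.2 = 5.4 kcal/mol.
C has the highest total (5.4 kcal/mol).

C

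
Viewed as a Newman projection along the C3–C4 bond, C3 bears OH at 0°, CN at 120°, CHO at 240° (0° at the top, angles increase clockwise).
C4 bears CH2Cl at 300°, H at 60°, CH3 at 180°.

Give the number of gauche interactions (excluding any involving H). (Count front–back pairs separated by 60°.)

4

Non-H gauche pairs: OH(0°)/CH2Cl(300°); CN(120°)/CH3(180°); CHO(240°)/CH2Cl(300°); CHO(240°)/CH3(180°) — 4 interactions.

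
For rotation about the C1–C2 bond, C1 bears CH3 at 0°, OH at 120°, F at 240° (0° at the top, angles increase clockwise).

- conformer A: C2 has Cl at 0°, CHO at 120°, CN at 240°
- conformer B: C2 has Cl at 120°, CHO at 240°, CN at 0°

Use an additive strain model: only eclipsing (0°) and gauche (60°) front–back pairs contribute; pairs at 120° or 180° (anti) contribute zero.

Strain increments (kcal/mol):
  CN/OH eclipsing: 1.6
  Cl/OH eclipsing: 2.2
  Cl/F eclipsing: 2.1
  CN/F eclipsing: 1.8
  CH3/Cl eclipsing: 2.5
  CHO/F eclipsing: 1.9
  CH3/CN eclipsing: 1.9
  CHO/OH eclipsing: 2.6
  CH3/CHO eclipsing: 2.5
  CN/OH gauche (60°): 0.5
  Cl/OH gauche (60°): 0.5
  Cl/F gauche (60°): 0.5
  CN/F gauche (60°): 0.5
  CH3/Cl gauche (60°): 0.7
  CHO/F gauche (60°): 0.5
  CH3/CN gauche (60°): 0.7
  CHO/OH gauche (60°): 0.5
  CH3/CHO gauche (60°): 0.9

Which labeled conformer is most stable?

B

A (eclipsed): CH3(0°)/Cl(0°) eclipsed 2.5; OH(120°)/CHO(120°) eclipsed 2.6; F(240°)/CN(240°) eclipsed 1.8 → 6.9 kcal/mol.
B (eclipsed): CH3(0°)/CN(0°) eclipsed 1.9; OH(120°)/Cl(120°) eclipsed 2.2; F(240°)/CHO(240°) eclipsed 1.9 → 6.0 kcal/mol.
B has the lowest total (6.0 kcal/mol).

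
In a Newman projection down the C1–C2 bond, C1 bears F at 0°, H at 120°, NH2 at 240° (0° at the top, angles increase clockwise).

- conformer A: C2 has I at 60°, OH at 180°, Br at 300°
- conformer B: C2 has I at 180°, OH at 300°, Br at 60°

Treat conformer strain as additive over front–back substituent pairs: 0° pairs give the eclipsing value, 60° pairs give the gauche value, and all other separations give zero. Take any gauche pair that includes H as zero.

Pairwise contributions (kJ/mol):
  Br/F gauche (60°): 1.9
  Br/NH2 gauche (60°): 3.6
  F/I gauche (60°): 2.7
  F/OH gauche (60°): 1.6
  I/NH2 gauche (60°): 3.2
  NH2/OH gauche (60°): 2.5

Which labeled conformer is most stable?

A (staggered): F(0°)/I(60°) gauche 2.7; F(0°)/Br(300°) gauche 1.9; NH2(240°)/OH(180°) gauche 2.5; NH2(240°)/Br(300°) gauche 3.6 → 10.7 kJ/mol.
B (staggered): F(0°)/OH(300°) gauche 1.6; F(0°)/Br(60°) gauche 1.9; NH2(240°)/I(180°) gauche 3.2; NH2(240°)/OH(300°) gauche 2.5 → 9.2 kJ/mol.
B has the lowest total (9.2 kJ/mol).

B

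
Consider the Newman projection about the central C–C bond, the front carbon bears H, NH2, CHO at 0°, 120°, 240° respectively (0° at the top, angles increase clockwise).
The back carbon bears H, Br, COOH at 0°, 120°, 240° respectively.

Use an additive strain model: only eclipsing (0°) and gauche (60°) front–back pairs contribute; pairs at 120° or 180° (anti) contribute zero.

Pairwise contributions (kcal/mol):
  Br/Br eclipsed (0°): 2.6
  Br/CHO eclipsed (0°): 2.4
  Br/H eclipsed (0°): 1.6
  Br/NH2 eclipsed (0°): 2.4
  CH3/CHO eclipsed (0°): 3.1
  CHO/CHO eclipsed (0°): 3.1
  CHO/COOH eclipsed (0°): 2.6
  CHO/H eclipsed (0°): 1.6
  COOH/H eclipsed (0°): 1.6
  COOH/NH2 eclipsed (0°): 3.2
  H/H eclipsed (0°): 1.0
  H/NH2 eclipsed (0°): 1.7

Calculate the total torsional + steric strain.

This conformer (eclipsed): H–H eclipsed, NH2–Br eclipsed, CHO–COOH eclipsed; 1.0 + 2.4 + 2.6 = 6.0 kcal/mol.

6.0 kcal/mol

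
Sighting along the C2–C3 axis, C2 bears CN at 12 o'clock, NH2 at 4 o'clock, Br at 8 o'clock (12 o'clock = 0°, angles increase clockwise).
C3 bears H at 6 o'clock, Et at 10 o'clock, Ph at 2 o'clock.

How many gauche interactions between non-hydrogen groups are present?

Non-H gauche pairs: CN(0°)/Et(300°); CN(0°)/Ph(60°); NH2(120°)/Ph(60°); Br(240°)/Et(300°) — 4 interactions.

4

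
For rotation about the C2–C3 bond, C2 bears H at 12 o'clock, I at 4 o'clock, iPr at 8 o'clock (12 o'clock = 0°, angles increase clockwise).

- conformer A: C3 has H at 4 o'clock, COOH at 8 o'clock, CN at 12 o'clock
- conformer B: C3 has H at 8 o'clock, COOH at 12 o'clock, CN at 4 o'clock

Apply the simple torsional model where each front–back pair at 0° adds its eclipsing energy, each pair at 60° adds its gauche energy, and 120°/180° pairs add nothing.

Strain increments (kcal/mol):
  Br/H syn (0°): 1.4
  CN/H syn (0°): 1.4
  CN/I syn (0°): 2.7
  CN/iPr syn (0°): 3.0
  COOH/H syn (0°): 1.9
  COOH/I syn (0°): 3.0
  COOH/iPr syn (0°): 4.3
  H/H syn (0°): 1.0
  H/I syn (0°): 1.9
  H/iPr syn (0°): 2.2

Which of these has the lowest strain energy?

B

A (eclipsed): H(0°)/CN(0°) eclipsed 1.4; I(120°)/H(120°) eclipsed 1.9; iPr(240°)/COOH(240°) eclipsed 4.3 → 7.6 kcal/mol.
B (eclipsed): H(0°)/COOH(0°) eclipsed 1.9; I(120°)/CN(120°) eclipsed 2.7; iPr(240°)/H(240°) eclipsed 2.2 → 6.8 kcal/mol.
B has the lowest total (6.8 kcal/mol).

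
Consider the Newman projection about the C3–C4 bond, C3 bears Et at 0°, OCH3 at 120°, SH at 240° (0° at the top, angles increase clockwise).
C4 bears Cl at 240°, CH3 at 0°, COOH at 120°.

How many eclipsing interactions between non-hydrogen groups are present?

3

Non-H eclipsing pairs: Et(0°)/CH3(0°); OCH3(120°)/COOH(120°); SH(240°)/Cl(240°) — 3 interactions.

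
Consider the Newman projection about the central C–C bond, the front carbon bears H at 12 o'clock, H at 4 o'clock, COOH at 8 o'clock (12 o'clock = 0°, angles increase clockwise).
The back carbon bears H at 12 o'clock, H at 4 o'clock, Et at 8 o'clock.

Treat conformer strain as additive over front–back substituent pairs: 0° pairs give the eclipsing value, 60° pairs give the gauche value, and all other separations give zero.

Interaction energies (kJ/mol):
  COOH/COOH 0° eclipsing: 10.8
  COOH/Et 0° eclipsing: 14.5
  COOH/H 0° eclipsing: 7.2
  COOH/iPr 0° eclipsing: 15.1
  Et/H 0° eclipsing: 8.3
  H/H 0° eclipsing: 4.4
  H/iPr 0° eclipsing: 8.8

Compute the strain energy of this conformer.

This conformer (eclipsed): H(0°)/H(0°) eclipsed 4.4; H(120°)/H(120°) eclipsed 4.4; COOH(240°)/Et(240°) eclipsed 14.5 → 23.3 kJ/mol.

23.3 kJ/mol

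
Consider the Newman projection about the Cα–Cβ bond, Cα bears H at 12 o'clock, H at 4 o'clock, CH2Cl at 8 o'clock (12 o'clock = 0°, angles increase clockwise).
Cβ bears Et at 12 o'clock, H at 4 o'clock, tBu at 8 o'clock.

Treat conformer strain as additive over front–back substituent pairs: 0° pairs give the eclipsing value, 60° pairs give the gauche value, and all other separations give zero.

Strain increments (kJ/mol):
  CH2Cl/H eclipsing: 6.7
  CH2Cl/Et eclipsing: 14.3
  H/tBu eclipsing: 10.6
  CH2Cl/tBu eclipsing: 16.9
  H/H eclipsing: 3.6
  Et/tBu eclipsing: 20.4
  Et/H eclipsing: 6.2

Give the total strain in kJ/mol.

This conformer (eclipsed): H(0°)/Et(0°) eclipsed 6.2; H(120°)/H(120°) eclipsed 3.6; CH2Cl(240°)/tBu(240°) eclipsed 16.9 → 26.7 kJ/mol.

26.7 kJ/mol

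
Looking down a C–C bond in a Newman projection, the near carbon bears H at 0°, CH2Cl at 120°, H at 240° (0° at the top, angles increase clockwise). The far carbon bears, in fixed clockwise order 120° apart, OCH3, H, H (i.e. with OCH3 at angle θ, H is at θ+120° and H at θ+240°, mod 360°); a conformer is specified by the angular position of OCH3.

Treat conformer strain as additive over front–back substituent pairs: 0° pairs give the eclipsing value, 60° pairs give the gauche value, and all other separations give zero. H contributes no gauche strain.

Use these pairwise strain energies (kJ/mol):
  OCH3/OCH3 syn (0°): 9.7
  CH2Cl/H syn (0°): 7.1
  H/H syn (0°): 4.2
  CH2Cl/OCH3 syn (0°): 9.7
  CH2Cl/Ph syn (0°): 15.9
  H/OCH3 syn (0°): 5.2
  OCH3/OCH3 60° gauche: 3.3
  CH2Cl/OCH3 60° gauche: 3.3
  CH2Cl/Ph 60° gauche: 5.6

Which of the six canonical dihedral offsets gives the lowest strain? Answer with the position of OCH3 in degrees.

OCH3 at 0° (eclipsed): H–OCH3 eclipsed, CH2Cl–H eclipsed, H–H eclipsed; 5.2 + 7.1 + 4.2 = 16.5 kJ/mol.
OCH3 at 60° (staggered): CH2Cl–OCH3 gauche; 3.3 = 3.3 kJ/mol.
OCH3 at 120° (eclipsed): H–H eclipsed, CH2Cl–OCH3 eclipsed, H–H eclipsed; 4.2 + 9.7 + 4.2 = 18.1 kJ/mol.
OCH3 at 180° (staggered): CH2Cl–OCH3 gauche; 3.3 = 3.3 kJ/mol.
OCH3 at 240° (eclipsed): H–H eclipsed, CH2Cl–H eclipsed, H–OCH3 eclipsed; 4.2 + 7.1 + 5.2 = 16.5 kJ/mol.
OCH3 at 300° (staggered): no non-H gauche contacts → 0.0 kJ/mol.
The minimum (0.0 kJ/mol) occurs with OCH3 at 300°.

300°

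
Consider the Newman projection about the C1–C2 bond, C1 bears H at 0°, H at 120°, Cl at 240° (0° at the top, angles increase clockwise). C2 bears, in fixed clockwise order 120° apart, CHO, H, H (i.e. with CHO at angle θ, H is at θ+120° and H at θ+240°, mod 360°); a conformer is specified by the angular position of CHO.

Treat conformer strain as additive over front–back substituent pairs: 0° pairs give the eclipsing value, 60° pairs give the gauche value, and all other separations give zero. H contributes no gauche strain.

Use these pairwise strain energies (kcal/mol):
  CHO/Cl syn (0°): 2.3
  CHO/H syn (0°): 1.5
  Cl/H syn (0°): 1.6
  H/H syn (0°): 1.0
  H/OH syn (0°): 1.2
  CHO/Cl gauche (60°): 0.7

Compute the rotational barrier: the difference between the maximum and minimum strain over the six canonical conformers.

4.3 kcal/mol

CHO at 0° is eclipsed. H at 0° is eclipsed with CHO at 0° (1.5); H at 120° is eclipsed with H at 120° (1.0); Cl at 240° is eclipsed with H at 240° (1.6). Total 4.1 kcal/mol.
CHO at 60° (staggered): no non-H gauche contacts → 0.0 kcal/mol.
CHO at 120° is eclipsed. H at 0° is eclipsed with H at 0° (1.0); H at 120° is eclipsed with CHO at 120° (1.5); Cl at 240° is eclipsed with H at 240° (1.6). Total 4.1 kcal/mol.
CHO at 180° is staggered. Cl at 240° is gauche with CHO at 180° (0.7). Total 0.7 kcal/mol.
CHO at 240° is eclipsed. H at 0° is eclipsed with H at 0° (1.0); H at 120° is eclipsed with H at 120° (1.0); Cl at 240° is eclipsed with CHO at 240° (2.3). Total 4.3 kcal/mol.
CHO at 300° is staggered. Cl at 240° is gauche with CHO at 300° (0.7). Total 0.7 kcal/mol.
Max at 240° (4.3 kcal/mol), min at 60° (0.0 kcal/mol); barrier = 4.3 kcal/mol.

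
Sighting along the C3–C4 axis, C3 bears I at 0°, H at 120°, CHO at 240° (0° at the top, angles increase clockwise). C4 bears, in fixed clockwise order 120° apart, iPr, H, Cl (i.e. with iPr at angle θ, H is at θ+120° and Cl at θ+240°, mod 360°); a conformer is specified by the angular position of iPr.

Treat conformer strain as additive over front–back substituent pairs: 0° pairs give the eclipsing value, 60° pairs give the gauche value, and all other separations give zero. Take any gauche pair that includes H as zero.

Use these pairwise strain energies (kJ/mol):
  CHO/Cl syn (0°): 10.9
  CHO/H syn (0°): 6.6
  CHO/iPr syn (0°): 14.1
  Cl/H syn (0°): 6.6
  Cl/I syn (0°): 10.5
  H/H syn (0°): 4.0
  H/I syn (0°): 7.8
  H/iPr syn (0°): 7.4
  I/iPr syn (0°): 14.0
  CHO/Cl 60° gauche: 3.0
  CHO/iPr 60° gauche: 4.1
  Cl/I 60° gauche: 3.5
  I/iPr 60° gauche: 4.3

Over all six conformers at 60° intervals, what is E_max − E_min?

21.3 kJ/mol

iPr at 0° (eclipsed): I(0°)/iPr(0°) eclipsed 14.0; H(120°)/H(120°) eclipsed 4.0; CHO(240°)/Cl(240°) eclipsed 10.9 → 28.9 kJ/mol.
iPr at 60° (staggered): I(0°)/iPr(60°) gauche 4.3; I(0°)/Cl(300°) gauche 3.5; CHO(240°)/Cl(300°) gauche 3.0 → 10.8 kJ/mol.
iPr at 120° (eclipsed): I(0°)/Cl(0°) eclipsed 10.5; H(120°)/iPr(120°) eclipsed 7.4; CHO(240°)/H(240°) eclipsed 6.6 → 24.5 kJ/mol.
iPr at 180° (staggered): I(0°)/Cl(60°) gauche 3.5; CHO(240°)/iPr(180°) gauche 4.1 → 7.6 kJ/mol.
iPr at 240° (eclipsed): I(0°)/H(0°) eclipsed 7.8; H(120°)/Cl(120°) eclipsed 6.6; CHO(240°)/iPr(240°) eclipsed 14.1 → 28.5 kJ/mol.
iPr at 300° (staggered): I(0°)/iPr(300°) gauche 4.3; CHO(240°)/iPr(300°) gauche 4.1; CHO(240°)/Cl(180°) gauche 3.0 → 11.4 kJ/mol.
Max at 0° (28.9 kJ/mol), min at 180° (7.6 kJ/mol); barrier = 21.3 kJ/mol.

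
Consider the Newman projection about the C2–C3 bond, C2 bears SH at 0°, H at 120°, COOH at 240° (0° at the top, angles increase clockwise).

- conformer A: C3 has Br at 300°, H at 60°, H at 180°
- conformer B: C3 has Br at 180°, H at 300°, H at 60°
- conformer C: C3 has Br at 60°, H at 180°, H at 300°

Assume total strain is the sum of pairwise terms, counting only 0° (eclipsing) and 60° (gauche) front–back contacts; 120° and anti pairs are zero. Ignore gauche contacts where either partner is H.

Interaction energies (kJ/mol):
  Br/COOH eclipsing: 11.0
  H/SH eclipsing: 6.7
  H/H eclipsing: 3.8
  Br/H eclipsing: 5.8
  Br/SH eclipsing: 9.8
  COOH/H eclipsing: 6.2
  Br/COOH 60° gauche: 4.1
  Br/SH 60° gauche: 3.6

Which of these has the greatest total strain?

A (staggered): SH(0°)/Br(300°) gauche 3.6; COOH(240°)/Br(300°) gauche 4.1 → 7.7 kJ/mol.
B (staggered): COOH(240°)/Br(180°) gauche 4.1 → 4.1 kJ/mol.
C (staggered): SH(0°)/Br(60°) gauche 3.6 → 3.6 kJ/mol.
A has the highest total (7.7 kJ/mol).

A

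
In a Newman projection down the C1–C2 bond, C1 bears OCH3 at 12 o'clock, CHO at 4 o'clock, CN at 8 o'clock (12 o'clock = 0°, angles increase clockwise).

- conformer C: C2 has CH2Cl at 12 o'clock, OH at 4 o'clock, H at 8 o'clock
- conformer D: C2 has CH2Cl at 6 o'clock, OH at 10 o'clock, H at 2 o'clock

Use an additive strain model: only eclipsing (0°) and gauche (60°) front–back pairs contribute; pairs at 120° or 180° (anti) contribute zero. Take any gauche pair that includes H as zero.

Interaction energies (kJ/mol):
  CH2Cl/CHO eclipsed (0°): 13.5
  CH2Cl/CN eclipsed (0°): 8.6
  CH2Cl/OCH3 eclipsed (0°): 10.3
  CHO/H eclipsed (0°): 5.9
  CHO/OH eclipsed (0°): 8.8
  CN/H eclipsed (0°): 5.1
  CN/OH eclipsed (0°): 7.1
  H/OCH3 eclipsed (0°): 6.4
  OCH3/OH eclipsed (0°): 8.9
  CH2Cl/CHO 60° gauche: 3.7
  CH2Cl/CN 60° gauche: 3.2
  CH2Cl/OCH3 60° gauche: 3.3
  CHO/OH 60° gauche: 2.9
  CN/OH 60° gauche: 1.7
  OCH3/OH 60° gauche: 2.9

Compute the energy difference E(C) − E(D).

+12.7 kJ/mol

C (eclipsed): OCH3–CH2Cl eclipsed, CHO–OH eclipsed, CN–H eclipsed; 10.3 + 8.8 + 5.1 = 24.2 kJ/mol.
D (staggered): OCH3–OH gauche, CHO–CH2Cl gauche, CN–CH2Cl gauche, CN–OH gauche; 2.9 + 3.7 + 3.2 + 1.7 = 11.5 kJ/mol.
E(C) − E(D) = 24.2 − 11.5 = +12.7 kJ/mol.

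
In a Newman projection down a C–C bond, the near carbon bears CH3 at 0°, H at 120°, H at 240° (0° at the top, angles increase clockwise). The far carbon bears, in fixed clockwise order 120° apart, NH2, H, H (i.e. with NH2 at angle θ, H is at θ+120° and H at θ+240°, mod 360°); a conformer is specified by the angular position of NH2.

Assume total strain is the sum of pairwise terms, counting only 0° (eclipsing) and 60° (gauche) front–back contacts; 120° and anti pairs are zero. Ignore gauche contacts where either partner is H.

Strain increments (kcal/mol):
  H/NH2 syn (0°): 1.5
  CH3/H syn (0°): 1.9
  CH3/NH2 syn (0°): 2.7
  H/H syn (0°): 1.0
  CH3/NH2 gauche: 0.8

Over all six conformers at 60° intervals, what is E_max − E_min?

NH2 at 0° (eclipsed): CH3–NH2 eclipsed, H–H eclipsed, H–H eclipsed; 2.7 + 1.0 + 1.0 = 4.7 kcal/mol.
NH2 at 60° (staggered): CH3–NH2 gauche; 0.8 = 0.8 kcal/mol.
NH2 at 120° (eclipsed): CH3–H eclipsed, H–NH2 eclipsed, H–H eclipsed; 1.9 + 1.5 + 1.0 = 4.4 kcal/mol.
NH2 at 180° (staggered): no non-H gauche contacts → 0.0 kcal/mol.
NH2 at 240° (eclipsed): CH3–H eclipsed, H–H eclipsed, H–NH2 eclipsed; 1.9 + 1.0 + 1.5 = 4.4 kcal/mol.
NH2 at 300° (staggered): CH3–NH2 gauche; 0.8 = 0.8 kcal/mol.
Max at 0° (4.7 kcal/mol), min at 180° (0.0 kcal/mol); barrier = 4.7 kcal/mol.

4.7 kcal/mol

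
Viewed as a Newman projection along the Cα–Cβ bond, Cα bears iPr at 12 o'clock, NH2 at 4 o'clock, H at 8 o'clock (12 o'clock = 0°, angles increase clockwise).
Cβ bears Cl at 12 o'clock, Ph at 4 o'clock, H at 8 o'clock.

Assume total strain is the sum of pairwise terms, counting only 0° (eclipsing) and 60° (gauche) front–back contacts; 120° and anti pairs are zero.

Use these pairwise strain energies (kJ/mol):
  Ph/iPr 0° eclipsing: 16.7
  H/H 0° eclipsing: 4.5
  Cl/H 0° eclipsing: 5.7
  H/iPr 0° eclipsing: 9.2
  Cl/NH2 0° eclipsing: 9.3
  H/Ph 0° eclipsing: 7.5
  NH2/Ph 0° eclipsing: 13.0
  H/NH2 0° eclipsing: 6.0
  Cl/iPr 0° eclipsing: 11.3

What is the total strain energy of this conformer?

This conformer (eclipsed): iPr–Cl eclipsed, NH2–Ph eclipsed, H–H eclipsed; 11.3 + 13.0 + 4.5 = 28.8 kJ/mol.

28.8 kJ/mol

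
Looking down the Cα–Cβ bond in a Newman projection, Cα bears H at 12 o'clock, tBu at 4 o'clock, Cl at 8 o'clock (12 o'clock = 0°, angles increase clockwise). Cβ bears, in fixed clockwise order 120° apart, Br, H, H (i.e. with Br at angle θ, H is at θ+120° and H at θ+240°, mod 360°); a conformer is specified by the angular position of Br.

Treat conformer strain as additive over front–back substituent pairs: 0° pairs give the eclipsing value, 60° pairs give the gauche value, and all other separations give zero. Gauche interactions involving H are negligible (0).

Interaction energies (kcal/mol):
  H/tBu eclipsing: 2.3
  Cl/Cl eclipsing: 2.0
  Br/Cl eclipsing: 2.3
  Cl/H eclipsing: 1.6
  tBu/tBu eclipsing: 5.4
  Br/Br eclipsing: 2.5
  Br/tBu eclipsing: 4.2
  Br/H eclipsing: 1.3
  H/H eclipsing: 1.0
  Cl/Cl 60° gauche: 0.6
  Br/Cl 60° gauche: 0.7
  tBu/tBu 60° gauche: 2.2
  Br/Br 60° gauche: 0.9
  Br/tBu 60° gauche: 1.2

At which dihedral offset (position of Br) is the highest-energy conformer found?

120°

Br at 0° (eclipsed): H–Br eclipsed, tBu–H eclipsed, Cl–H eclipsed; 1.3 + 2.3 + 1.6 = 5.2 kcal/mol.
Br at 60° (staggered): tBu–Br gauche; 1.2 = 1.2 kcal/mol.
Br at 120° (eclipsed): H–H eclipsed, tBu–Br eclipsed, Cl–H eclipsed; 1.0 + 4.2 + 1.6 = 6.8 kcal/mol.
Br at 180° (staggered): tBu–Br gauche, Cl–Br gauche; 1.2 + 0.7 = 1.9 kcal/mol.
Br at 240° (eclipsed): H–H eclipsed, tBu–H eclipsed, Cl–Br eclipsed; 1.0 + 2.3 + 2.3 = 5.6 kcal/mol.
Br at 300° (staggered): Cl–Br gauche; 0.7 = 0.7 kcal/mol.
The maximum (6.8 kcal/mol) occurs with Br at 120°.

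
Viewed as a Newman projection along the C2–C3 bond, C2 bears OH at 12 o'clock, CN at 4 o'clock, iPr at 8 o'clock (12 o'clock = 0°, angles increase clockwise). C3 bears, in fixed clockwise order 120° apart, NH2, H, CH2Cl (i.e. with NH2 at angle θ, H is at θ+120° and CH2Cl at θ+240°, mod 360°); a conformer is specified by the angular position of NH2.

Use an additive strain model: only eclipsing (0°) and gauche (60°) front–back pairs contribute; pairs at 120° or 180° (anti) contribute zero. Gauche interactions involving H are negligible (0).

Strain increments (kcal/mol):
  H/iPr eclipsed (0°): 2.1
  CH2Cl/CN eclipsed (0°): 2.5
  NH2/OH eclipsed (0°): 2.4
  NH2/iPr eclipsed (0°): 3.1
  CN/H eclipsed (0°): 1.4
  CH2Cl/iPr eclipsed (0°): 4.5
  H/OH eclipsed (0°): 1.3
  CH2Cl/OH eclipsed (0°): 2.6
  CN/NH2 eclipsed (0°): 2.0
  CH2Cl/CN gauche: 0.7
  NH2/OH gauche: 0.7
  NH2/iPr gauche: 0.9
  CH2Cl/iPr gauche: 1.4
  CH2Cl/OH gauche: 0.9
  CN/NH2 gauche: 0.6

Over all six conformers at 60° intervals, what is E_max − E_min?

NH2 at 0° (eclipsed): OH–NH2 eclipsed, CN–H eclipsed, iPr–CH2Cl eclipsed; 2.4 + 1.4 + 4.5 = 8.3 kcal/mol.
NH2 at 60° (staggered): OH–NH2 gauche, OH–CH2Cl gauche, CN–NH2 gauche, iPr–CH2Cl gauche; 0.7 + 0.9 + 0.6 + 1.4 = 3.6 kcal/mol.
NH2 at 120° (eclipsed): OH–CH2Cl eclipsed, CN–NH2 eclipsed, iPr–H eclipsed; 2.6 + 2.0 + 2.1 = 6.7 kcal/mol.
NH2 at 180° (staggered): OH–CH2Cl gauche, CN–NH2 gauche, CN–CH2Cl gauche, iPr–NH2 gauche; 0.9 + 0.6 + 0.7 + 0.9 = 3.1 kcal/mol.
NH2 at 240° (eclipsed): OH–H eclipsed, CN–CH2Cl eclipsed, iPr–NH2 eclipsed; 1.3 + 2.5 + 3.1 = 6.9 kcal/mol.
NH2 at 300° (staggered): OH–NH2 gauche, CN–CH2Cl gauche, iPr–NH2 gauche, iPr–CH2Cl gauche; 0.7 + 0.7 + 0.9 + 1.4 = 3.7 kcal/mol.
Max at 0° (8.3 kcal/mol), min at 180° (3.1 kcal/mol); barrier = 5.2 kcal/mol.

5.2 kcal/mol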